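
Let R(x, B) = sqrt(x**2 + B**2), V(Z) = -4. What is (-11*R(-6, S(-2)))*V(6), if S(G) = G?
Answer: 88*sqrt(10) ≈ 278.28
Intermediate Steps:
R(x, B) = sqrt(B**2 + x**2)
(-11*R(-6, S(-2)))*V(6) = -11*sqrt((-2)**2 + (-6)**2)*(-4) = -11*sqrt(4 + 36)*(-4) = -22*sqrt(10)*(-4) = 88*sqrt(10)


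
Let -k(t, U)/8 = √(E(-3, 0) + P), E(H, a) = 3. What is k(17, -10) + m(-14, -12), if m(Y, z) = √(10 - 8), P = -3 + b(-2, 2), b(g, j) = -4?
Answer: √2 - 16*I ≈ 1.4142 - 16.0*I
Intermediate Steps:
P = -7 (P = -3 - 4 = -7)
k(t, U) = -16*I (k(t, U) = -8*√(3 - 7) = -16*I)
m(Y, z) = √2
k(17, -10) + m(-14, -12) = -16*I + √2 = √2 - 16*I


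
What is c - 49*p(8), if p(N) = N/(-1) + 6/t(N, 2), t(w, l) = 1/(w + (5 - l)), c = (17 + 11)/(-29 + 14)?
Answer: -42658/15 ≈ -2843.9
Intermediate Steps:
c = -28/15 (c = 28/(-15) = 28*(-1/15) = -28/15 ≈ -1.8667)
t(w, l) = 1/(5 + w - l)
p(N) = 18 + 5*N (p(N) = N/(-1) + 6/(1/(5 + N - 1*2)) = N*(-1) + 6/(1/(5 + N - 2)) = -N + 6/(1/(3 + N)) = -N + 6*(3 + N) = -N + (18 + 6*N) = 18 + 5*N)
c - 49*p(8) = -28/15 - 49*(18 + 5*8) = -28/15 - 49*(18 + 40) = -28/15 - 49*58 = -28/15 - 2842 = -42658/15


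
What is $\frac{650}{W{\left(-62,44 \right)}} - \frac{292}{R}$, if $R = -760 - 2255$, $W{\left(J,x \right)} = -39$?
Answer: $- \frac{49958}{3015} \approx -16.57$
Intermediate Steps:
$R = -3015$ ($R = -760 - 2255 = -3015$)
$\frac{650}{W{\left(-62,44 \right)}} - \frac{292}{R} = \frac{650}{-39} - \frac{292}{-3015} = 650 \left(- \frac{1}{39}\right) - - \frac{292}{3015} = - \frac{50}{3} + \frac{292}{3015} = - \frac{49958}{3015}$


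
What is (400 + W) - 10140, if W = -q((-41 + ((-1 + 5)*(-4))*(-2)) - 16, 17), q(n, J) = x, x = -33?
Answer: -9707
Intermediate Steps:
q(n, J) = -33
W = 33 (W = -1*(-33) = 33)
(400 + W) - 10140 = (400 + 33) - 10140 = 433 - 10140 = -9707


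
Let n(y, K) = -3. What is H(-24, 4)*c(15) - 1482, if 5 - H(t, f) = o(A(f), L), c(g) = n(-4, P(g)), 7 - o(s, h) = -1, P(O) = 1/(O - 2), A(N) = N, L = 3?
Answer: -1473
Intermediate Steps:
P(O) = 1/(-2 + O)
o(s, h) = 8 (o(s, h) = 7 - 1*(-1) = 7 + 1 = 8)
c(g) = -3
H(t, f) = -3 (H(t, f) = 5 - 1*8 = 5 - 8 = -3)
H(-24, 4)*c(15) - 1482 = -3*(-3) - 1482 = 9 - 1482 = -1473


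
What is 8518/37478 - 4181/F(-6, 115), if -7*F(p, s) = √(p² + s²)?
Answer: 4259/18739 + 29267*√13261/13261 ≈ 254.38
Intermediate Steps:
F(p, s) = -√(p² + s²)/7
8518/37478 - 4181/F(-6, 115) = 8518/37478 - 4181*(-7/√((-6)² + 115²)) = 8518*(1/37478) - 4181*(-7/√(36 + 13225)) = 4259/18739 - 4181*(-7*√13261/13261) = 4259/18739 - (-29267)*√13261/13261 = 4259/18739 + 29267*√13261/13261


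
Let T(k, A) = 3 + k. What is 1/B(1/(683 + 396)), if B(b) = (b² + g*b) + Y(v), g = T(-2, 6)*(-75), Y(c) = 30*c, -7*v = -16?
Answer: 8149687/558269212 ≈ 0.014598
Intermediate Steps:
v = 16/7 (v = -⅐*(-16) = 16/7 ≈ 2.2857)
g = -75 (g = (3 - 2)*(-75) = 1*(-75) = -75)
B(b) = 480/7 + b² - 75*b (B(b) = (b² - 75*b) + 30*(16/7) = (b² - 75*b) + 480/7 = 480/7 + b² - 75*b)
1/B(1/(683 + 396)) = 1/(480/7 + (1/(683 + 396))² - 75/(683 + 396)) = 1/(480/7 + (1/1079)² - 75/1079) = 1/(480/7 + (1/1079)² - 75*1/1079) = 1/(480/7 + 1/1164241 - 75/1079) = 1/(558269212/8149687) = 8149687/558269212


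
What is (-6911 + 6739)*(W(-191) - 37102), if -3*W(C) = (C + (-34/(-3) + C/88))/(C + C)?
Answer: 482676526199/75636 ≈ 6.3816e+6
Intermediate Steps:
W(C) = -(34/3 + 89*C/88)/(6*C) (W(C) = -(C + (-34/(-3) + C/88))/(3*(C + C)) = -(C + (-34*(-⅓) + C*(1/88)))/(3*(2*C)) = -(C + (34/3 + C/88))*1/(2*C)/3 = -(34/3 + 89*C/88)*1/(2*C)/3 = -(34/3 + 89*C/88)/(6*C))
(-6911 + 6739)*(W(-191) - 37102) = (-6911 + 6739)*((1/1584)*(-2992 - 267*(-191))/(-191) - 37102) = -172*((1/1584)*(-1/191)*(-2992 + 50997) - 37102) = -172*((1/1584)*(-1/191)*48005 - 37102) = -172*(-48005/302544 - 37102) = -172*(-11225035493/302544) = 482676526199/75636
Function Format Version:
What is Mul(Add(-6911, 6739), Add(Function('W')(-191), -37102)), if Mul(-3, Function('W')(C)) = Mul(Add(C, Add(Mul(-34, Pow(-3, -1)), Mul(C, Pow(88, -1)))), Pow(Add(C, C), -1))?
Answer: Rational(482676526199, 75636) ≈ 6.3816e+6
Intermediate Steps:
Function('W')(C) = Mul(Rational(-1, 6), Pow(C, -1), Add(Rational(34, 3), Mul(Rational(89, 88), C))) (Function('W')(C) = Mul(Rational(-1, 3), Mul(Add(C, Add(Mul(-34, Pow(-3, -1)), Mul(C, Pow(88, -1)))), Pow(Add(C, C), -1))) = Mul(Rational(-1, 3), Mul(Add(C, Add(Mul(-34, Rational(-1, 3)), Mul(C, Rational(1, 88)))), Pow(Mul(2, C), -1))) = Mul(Rational(-1, 3), Mul(Add(C, Add(Rational(34, 3), Mul(Rational(1, 88), C))), Mul(Rational(1, 2), Pow(C, -1)))) = Mul(Rational(-1, 3), Mul(Add(Rational(34, 3), Mul(Rational(89, 88), C)), Mul(Rational(1, 2), Pow(C, -1)))) = Mul(Rational(-1, 3), Mul(Rational(1, 2), Pow(C, -1), Add(Rational(34, 3), Mul(Rational(89, 88), C)))) = Mul(Rational(-1, 6), Pow(C, -1), Add(Rational(34, 3), Mul(Rational(89, 88), C))))
Mul(Add(-6911, 6739), Add(Function('W')(-191), -37102)) = Mul(Add(-6911, 6739), Add(Mul(Rational(1, 1584), Pow(-191, -1), Add(-2992, Mul(-267, -191))), -37102)) = Mul(-172, Add(Mul(Rational(1, 1584), Rational(-1, 191), Add(-2992, 50997)), -37102)) = Mul(-172, Add(Mul(Rational(1, 1584), Rational(-1, 191), 48005), -37102)) = Mul(-172, Add(Rational(-48005, 302544), -37102)) = Mul(-172, Rational(-11225035493, 302544)) = Rational(482676526199, 75636)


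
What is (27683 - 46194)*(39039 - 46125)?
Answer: 131168946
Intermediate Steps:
(27683 - 46194)*(39039 - 46125) = -18511*(-7086) = 131168946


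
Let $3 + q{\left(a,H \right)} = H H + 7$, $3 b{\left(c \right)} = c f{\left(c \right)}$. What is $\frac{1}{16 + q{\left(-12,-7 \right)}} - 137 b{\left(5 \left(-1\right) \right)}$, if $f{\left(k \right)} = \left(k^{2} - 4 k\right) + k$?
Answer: $\frac{210067}{23} \approx 9133.3$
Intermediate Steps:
$f{\left(k \right)} = k^{2} - 3 k$
$b{\left(c \right)} = \frac{c^{2} \left(-3 + c\right)}{3}$ ($b{\left(c \right)} = \frac{c c \left(-3 + c\right)}{3} = \frac{c^{2} \left(-3 + c\right)}{3}$)
$q{\left(a,H \right)} = 4 + H^{2}$ ($q{\left(a,H \right)} = -3 + \left(H H + 7\right) = -3 + \left(H^{2} + 7\right) = -3 + \left(7 + H^{2}\right) = 4 + H^{2}$)
$\frac{1}{16 + q{\left(-12,-7 \right)}} - 137 b{\left(5 \left(-1\right) \right)} = \frac{1}{16 + \left(4 + \left(-7\right)^{2}\right)} - 137 \frac{\left(5 \left(-1\right)\right)^{2} \left(-3 + 5 \left(-1\right)\right)}{3} = \frac{1}{16 + \left(4 + 49\right)} - 137 \frac{\left(-5\right)^{2} \left(-3 - 5\right)}{3} = \frac{1}{16 + 53} - 137 \cdot \frac{1}{3} \cdot 25 \left(-8\right) = \frac{1}{69} - - \frac{27400}{3} = \frac{1}{69} + \frac{27400}{3} = \frac{210067}{23}$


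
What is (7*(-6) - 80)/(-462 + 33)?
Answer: 122/429 ≈ 0.28438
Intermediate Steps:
(7*(-6) - 80)/(-462 + 33) = (-42 - 80)/(-429) = -122*(-1/429) = 122/429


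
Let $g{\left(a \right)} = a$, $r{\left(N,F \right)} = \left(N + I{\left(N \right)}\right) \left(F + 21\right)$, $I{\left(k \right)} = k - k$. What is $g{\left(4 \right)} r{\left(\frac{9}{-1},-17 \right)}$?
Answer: $-144$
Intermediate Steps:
$I{\left(k \right)} = 0$
$r{\left(N,F \right)} = N \left(21 + F\right)$ ($r{\left(N,F \right)} = \left(N + 0\right) \left(F + 21\right) = N \left(21 + F\right)$)
$g{\left(4 \right)} r{\left(\frac{9}{-1},-17 \right)} = 4 \frac{9}{-1} \left(21 - 17\right) = 4 \cdot 9 \left(-1\right) 4 = 4 \left(\left(-9\right) 4\right) = 4 \left(-36\right) = -144$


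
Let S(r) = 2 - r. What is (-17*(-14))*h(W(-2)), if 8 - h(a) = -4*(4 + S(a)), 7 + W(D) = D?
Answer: 16184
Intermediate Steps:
W(D) = -7 + D
h(a) = 32 - 4*a (h(a) = 8 - (-4)*(4 + (2 - a)) = 8 - (-4)*(6 - a) = 8 - (-24 + 4*a) = 8 + (24 - 4*a) = 32 - 4*a)
(-17*(-14))*h(W(-2)) = (-17*(-14))*(32 - 4*(-7 - 2)) = 238*(32 - 4*(-9)) = 238*(32 + 36) = 238*68 = 16184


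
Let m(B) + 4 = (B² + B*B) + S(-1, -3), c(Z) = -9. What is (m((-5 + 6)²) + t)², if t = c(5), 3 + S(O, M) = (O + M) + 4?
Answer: 196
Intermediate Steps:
S(O, M) = 1 + M + O (S(O, M) = -3 + ((O + M) + 4) = -3 + ((M + O) + 4) = -3 + (4 + M + O) = 1 + M + O)
m(B) = -7 + 2*B² (m(B) = -4 + ((B² + B*B) + (1 - 3 - 1)) = -4 + ((B² + B²) - 3) = -4 + (2*B² - 3) = -4 + (-3 + 2*B²) = -7 + 2*B²)
t = -9
(m((-5 + 6)²) + t)² = ((-7 + 2*((-5 + 6)²)²) - 9)² = ((-7 + 2*(1²)²) - 9)² = ((-7 + 2*1²) - 9)² = ((-7 + 2*1) - 9)² = ((-7 + 2) - 9)² = (-5 - 9)² = (-14)² = 196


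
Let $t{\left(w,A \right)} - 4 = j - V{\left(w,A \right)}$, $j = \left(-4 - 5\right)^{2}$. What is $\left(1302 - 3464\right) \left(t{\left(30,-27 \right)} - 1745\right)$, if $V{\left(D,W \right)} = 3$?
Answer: $3595406$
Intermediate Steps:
$j = 81$ ($j = \left(-9\right)^{2} = 81$)
$t{\left(w,A \right)} = 82$ ($t{\left(w,A \right)} = 4 + \left(81 - 3\right) = 4 + 78 = 82$)
$\left(1302 - 3464\right) \left(t{\left(30,-27 \right)} - 1745\right) = \left(1302 - 3464\right) \left(82 - 1745\right) = \left(-2162\right) \left(-1663\right) = 3595406$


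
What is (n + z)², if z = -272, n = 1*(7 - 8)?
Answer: 74529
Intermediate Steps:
n = -1 (n = 1*(-1) = -1)
(n + z)² = (-1 - 272)² = (-273)² = 74529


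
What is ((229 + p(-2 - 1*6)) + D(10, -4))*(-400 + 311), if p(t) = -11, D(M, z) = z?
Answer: -19046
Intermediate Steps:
((229 + p(-2 - 1*6)) + D(10, -4))*(-400 + 311) = ((229 - 11) - 4)*(-400 + 311) = (218 - 4)*(-89) = 214*(-89) = -19046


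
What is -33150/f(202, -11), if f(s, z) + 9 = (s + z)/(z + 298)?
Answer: 365925/92 ≈ 3977.4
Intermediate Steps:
f(s, z) = -9 + (s + z)/(298 + z) (f(s, z) = -9 + (s + z)/(z + 298) = -9 + (s + z)/(298 + z))
-33150/f(202, -11) = -33150*(298 - 11)/(-2682 + 202 - 8*(-11)) = -33150*287/(-2682 + 202 + 88) = -33150/((1/287)*(-2392)) = -33150/(-2392/287) = -33150*(-287/2392) = 365925/92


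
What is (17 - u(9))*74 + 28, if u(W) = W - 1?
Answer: 694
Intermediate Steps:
u(W) = -1 + W
(17 - u(9))*74 + 28 = (17 - (-1 + 9))*74 + 28 = (17 - 1*8)*74 + 28 = (17 - 8)*74 + 28 = 9*74 + 28 = 666 + 28 = 694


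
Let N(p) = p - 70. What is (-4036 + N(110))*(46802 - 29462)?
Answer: -69290640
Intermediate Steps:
N(p) = -70 + p
(-4036 + N(110))*(46802 - 29462) = (-4036 + (-70 + 110))*(46802 - 29462) = (-4036 + 40)*17340 = -3996*17340 = -69290640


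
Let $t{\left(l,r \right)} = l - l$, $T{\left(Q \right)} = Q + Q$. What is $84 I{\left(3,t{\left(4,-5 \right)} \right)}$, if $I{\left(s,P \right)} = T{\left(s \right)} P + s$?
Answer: $252$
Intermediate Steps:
$T{\left(Q \right)} = 2 Q$
$t{\left(l,r \right)} = 0$
$I{\left(s,P \right)} = s + 2 P s$ ($I{\left(s,P \right)} = 2 s P + s = 2 P s + s = s + 2 P s$)
$84 I{\left(3,t{\left(4,-5 \right)} \right)} = 84 \cdot 3 \left(1 + 2 \cdot 0\right) = 84 \cdot 3 \left(1 + 0\right) = 84 \cdot 3 \cdot 1 = 84 \cdot 3 = 252$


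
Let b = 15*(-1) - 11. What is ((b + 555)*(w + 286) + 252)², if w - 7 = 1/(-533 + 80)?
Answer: 4945924624343824/205209 ≈ 2.4102e+10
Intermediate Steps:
w = 3170/453 (w = 7 + 1/(-533 + 80) = 7 + 1/(-453) = 7 - 1/453 = 3170/453 ≈ 6.9978)
b = -26 (b = -15 - 11 = -26)
((b + 555)*(w + 286) + 252)² = ((-26 + 555)*(3170/453 + 286) + 252)² = (529*(132728/453) + 252)² = (70213112/453 + 252)² = (70327268/453)² = 4945924624343824/205209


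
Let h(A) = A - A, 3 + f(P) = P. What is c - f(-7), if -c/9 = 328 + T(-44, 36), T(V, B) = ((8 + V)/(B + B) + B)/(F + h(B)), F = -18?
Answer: -11697/4 ≈ -2924.3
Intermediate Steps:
f(P) = -3 + P
h(A) = 0
T(V, B) = -B/18 - (8 + V)/(36*B) (T(V, B) = ((8 + V)/(B + B) + B)/(-18 + 0) = ((8 + V)/((2*B)) + B)/(-18) = ((8 + V)*(1/(2*B)) + B)*(-1/18) = ((8 + V)/(2*B) + B)*(-1/18) = (B + (8 + V)/(2*B))*(-1/18) = -B/18 - (8 + V)/(36*B))
c = -11737/4 (c = -9*(328 + (1/36)*(-8 - 1*(-44) - 2*36²)/36) = -9*(328 + (1/36)*(1/36)*(-8 + 44 - 2*1296)) = -9*(328 + (1/36)*(1/36)*(-8 + 44 - 2592)) = -9*(328 + (1/36)*(1/36)*(-2556)) = -9*(328 - 71/36) = -9*11737/36 = -11737/4 ≈ -2934.3)
c - f(-7) = -11737/4 - (-3 - 7) = -11737/4 - 1*(-10) = -11737/4 + 10 = -11697/4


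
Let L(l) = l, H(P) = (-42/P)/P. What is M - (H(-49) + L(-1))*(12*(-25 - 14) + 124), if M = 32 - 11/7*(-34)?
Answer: -90754/343 ≈ -264.59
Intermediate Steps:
H(P) = -42/P²
M = 598/7 (M = 32 - 11*⅐*(-34) = 32 - 11/7*(-34) = 32 + 374/7 = 598/7 ≈ 85.429)
M - (H(-49) + L(-1))*(12*(-25 - 14) + 124) = 598/7 - (-42/(-49)² - 1)*(12*(-25 - 14) + 124) = 598/7 - (-42*1/2401 - 1)*(12*(-39) + 124) = 598/7 - (-6/343 - 1)*(-468 + 124) = 598/7 - (-349)*(-344)/343 = 598/7 - 1*120056/343 = 598/7 - 120056/343 = -90754/343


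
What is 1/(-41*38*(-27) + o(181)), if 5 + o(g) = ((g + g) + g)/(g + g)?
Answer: 2/84125 ≈ 2.3774e-5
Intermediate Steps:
o(g) = -7/2 (o(g) = -5 + ((g + g) + g)/(g + g) = -5 + (2*g + g)/((2*g)) = -5 + (3*g)*(1/(2*g)) = -5 + 3/2 = -7/2)
1/(-41*38*(-27) + o(181)) = 1/(-41*38*(-27) - 7/2) = 1/(-1558*(-27) - 7/2) = 1/(42066 - 7/2) = 1/(84125/2) = 2/84125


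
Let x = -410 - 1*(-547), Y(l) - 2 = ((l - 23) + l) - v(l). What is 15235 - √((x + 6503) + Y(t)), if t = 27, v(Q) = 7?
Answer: 15235 - √6666 ≈ 15153.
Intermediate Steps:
Y(l) = -28 + 2*l (Y(l) = 2 + (((l - 23) + l) - 1*7) = 2 + (((-23 + l) + l) - 7) = 2 + ((-23 + 2*l) - 7) = 2 + (-30 + 2*l) = -28 + 2*l)
x = 137 (x = -410 + 547 = 137)
15235 - √((x + 6503) + Y(t)) = 15235 - √((137 + 6503) + (-28 + 2*27)) = 15235 - √(6640 + (-28 + 54)) = 15235 - √(6640 + 26) = 15235 - √6666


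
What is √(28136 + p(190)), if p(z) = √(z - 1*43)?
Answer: √(28136 + 7*√3) ≈ 167.77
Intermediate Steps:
p(z) = √(-43 + z) (p(z) = √(z - 43) = √(-43 + z))
√(28136 + p(190)) = √(28136 + √(-43 + 190)) = √(28136 + √147) = √(28136 + 7*√3)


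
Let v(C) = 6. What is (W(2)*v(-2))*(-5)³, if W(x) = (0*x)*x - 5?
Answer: 3750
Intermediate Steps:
W(x) = -5 (W(x) = 0*x - 5 = 0 - 5 = -5)
(W(2)*v(-2))*(-5)³ = -5*6*(-5)³ = -30*(-125) = 3750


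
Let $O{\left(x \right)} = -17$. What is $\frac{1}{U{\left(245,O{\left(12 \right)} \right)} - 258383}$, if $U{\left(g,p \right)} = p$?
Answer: $- \frac{1}{258400} \approx -3.87 \cdot 10^{-6}$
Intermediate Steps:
$\frac{1}{U{\left(245,O{\left(12 \right)} \right)} - 258383} = \frac{1}{-17 - 258383} = \frac{1}{-258400} = - \frac{1}{258400}$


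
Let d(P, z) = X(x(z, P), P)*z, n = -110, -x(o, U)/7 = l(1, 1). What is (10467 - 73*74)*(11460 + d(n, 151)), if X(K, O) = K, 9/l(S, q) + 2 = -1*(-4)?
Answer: 67906455/2 ≈ 3.3953e+7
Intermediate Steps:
l(S, q) = 9/2 (l(S, q) = 9/(-2 - 1*(-4)) = 9/(-2 + 4) = 9/2)
x(o, U) = -63/2 (x(o, U) = -7*9/2 = -63/2)
d(P, z) = -63*z/2
(10467 - 73*74)*(11460 + d(n, 151)) = (10467 - 73*74)*(11460 - 63/2*151) = (10467 - 5402)*(11460 - 9513/2) = 5065*(13407/2) = 67906455/2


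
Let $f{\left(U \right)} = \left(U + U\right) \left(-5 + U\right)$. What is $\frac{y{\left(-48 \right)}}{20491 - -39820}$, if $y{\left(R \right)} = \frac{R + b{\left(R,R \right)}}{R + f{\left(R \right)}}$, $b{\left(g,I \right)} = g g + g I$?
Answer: $\frac{19}{1266531} \approx 1.5002 \cdot 10^{-5}$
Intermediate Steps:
$b{\left(g,I \right)} = g^{2} + I g$
$f{\left(U \right)} = 2 U \left(-5 + U\right)$
$y{\left(R \right)} = \frac{R + 2 R^{2}}{R + 2 R \left(-5 + R\right)}$ ($y{\left(R \right)} = \frac{R + R \left(R + R\right)}{R + 2 R \left(-5 + R\right)} = \frac{R + R 2 R}{R + 2 R \left(-5 + R\right)} = \frac{R + 2 R^{2}}{R + 2 R \left(-5 + R\right)}$)
$\frac{y{\left(-48 \right)}}{20491 - -39820} = \frac{\frac{1}{-9 + 2 \left(-48\right)} \left(1 + 2 \left(-48\right)\right)}{20491 - -39820} = \frac{\frac{1}{-9 - 96} \left(1 - 96\right)}{20491 + 39820} = \frac{\frac{1}{-105} \left(-95\right)}{60311} = \left(- \frac{1}{105}\right) \left(-95\right) \frac{1}{60311} = \frac{19}{21} \cdot \frac{1}{60311} = \frac{19}{1266531}$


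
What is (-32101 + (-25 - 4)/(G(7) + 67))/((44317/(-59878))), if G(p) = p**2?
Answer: 42245245/974 ≈ 43373.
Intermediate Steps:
(-32101 + (-25 - 4)/(G(7) + 67))/((44317/(-59878))) = (-32101 + (-25 - 4)/(7**2 + 67))/((44317/(-59878))) = (-32101 - 29/(49 + 67))/((44317*(-1/59878))) = (-32101 - 29/116)/(-487/658) = (-32101 + (1/116)*(-29))*(-658/487) = (-32101 - 1/4)*(-658/487) = -128405/4*(-658/487) = 42245245/974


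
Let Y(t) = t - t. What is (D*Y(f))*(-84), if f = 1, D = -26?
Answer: 0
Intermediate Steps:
Y(t) = 0
(D*Y(f))*(-84) = -26*0*(-84) = 0*(-84) = 0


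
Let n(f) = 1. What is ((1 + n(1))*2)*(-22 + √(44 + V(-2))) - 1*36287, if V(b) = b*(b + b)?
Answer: -36375 + 8*√13 ≈ -36346.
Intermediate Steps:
V(b) = 2*b² (V(b) = b*(2*b) = 2*b²)
((1 + n(1))*2)*(-22 + √(44 + V(-2))) - 1*36287 = ((1 + 1)*2)*(-22 + √(44 + 2*(-2)²)) - 1*36287 = (2*2)*(-22 + √(44 + 2*4)) - 36287 = 4*(-22 + √(44 + 8)) - 36287 = 4*(-22 + √52) - 36287 = 4*(-22 + 2*√13) - 36287 = (-88 + 8*√13) - 36287 = -36375 + 8*√13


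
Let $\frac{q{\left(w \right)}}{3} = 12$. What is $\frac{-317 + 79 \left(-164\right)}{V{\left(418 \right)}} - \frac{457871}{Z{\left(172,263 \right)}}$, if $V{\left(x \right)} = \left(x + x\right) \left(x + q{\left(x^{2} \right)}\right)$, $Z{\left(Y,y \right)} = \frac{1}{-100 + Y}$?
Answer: $- \frac{12512317752601}{379544} \approx -3.2967 \cdot 10^{7}$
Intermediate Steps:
$q{\left(w \right)} = 36$ ($q{\left(w \right)} = 3 \cdot 12 = 36$)
$V{\left(x \right)} = 2 x \left(36 + x\right)$ ($V{\left(x \right)} = \left(x + x\right) \left(x + 36\right) = 2 x \left(36 + x\right)$)
$\frac{-317 + 79 \left(-164\right)}{V{\left(418 \right)}} - \frac{457871}{Z{\left(172,263 \right)}} = \frac{-317 + 79 \left(-164\right)}{2 \cdot 418 \left(36 + 418\right)} - \frac{457871}{\frac{1}{-100 + 172}} = \frac{-317 - 12956}{2 \cdot 418 \cdot 454} - \frac{457871}{\frac{1}{72}} = - \frac{13273}{379544} - 457871 \frac{1}{\frac{1}{72}} = \left(-13273\right) \frac{1}{379544} - 32966712 = - \frac{13273}{379544} - 32966712 = - \frac{12512317752601}{379544}$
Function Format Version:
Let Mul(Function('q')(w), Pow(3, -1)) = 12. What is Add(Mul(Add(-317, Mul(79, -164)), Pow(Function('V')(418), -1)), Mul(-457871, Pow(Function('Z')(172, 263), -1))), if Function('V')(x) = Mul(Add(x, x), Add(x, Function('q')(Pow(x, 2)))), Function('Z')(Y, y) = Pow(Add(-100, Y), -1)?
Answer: Rational(-12512317752601, 379544) ≈ -3.2967e+7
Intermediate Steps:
Function('q')(w) = 36 (Function('q')(w) = Mul(3, 12) = 36)
Function('V')(x) = Mul(2, x, Add(36, x)) (Function('V')(x) = Mul(Add(x, x), Add(x, 36)) = Mul(Mul(2, x), Add(36, x)) = Mul(2, x, Add(36, x)))
Add(Mul(Add(-317, Mul(79, -164)), Pow(Function('V')(418), -1)), Mul(-457871, Pow(Function('Z')(172, 263), -1))) = Add(Mul(Add(-317, Mul(79, -164)), Pow(Mul(2, 418, Add(36, 418)), -1)), Mul(-457871, Pow(Pow(Add(-100, 172), -1), -1))) = Add(Mul(Add(-317, -12956), Pow(Mul(2, 418, 454), -1)), Mul(-457871, Pow(Pow(72, -1), -1))) = Add(Mul(-13273, Pow(379544, -1)), Mul(-457871, Pow(Rational(1, 72), -1))) = Add(Mul(-13273, Rational(1, 379544)), Mul(-457871, 72)) = Add(Rational(-13273, 379544), -32966712) = Rational(-12512317752601, 379544)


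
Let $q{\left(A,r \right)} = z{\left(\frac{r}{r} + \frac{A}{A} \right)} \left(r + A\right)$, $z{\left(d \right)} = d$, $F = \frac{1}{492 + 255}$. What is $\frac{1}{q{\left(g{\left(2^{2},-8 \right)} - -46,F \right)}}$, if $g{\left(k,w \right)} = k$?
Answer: $\frac{747}{74702} \approx 0.0099997$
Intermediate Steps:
$F = \frac{1}{747} \approx 0.0013387$
$q{\left(A,r \right)} = 2 A + 2 r$ ($q{\left(A,r \right)} = \left(\frac{r}{r} + \frac{A}{A}\right) \left(r + A\right) = \left(1 + 1\right) \left(A + r\right) = 2 \left(A + r\right) = 2 A + 2 r$)
$\frac{1}{q{\left(g{\left(2^{2},-8 \right)} - -46,F \right)}} = \frac{1}{2 \left(2^{2} - -46\right) + 2 \cdot \frac{1}{747}} = \frac{1}{2 \left(4 + 46\right) + \frac{2}{747}} = \frac{1}{2 \cdot 50 + \frac{2}{747}} = \frac{1}{100 + \frac{2}{747}} = \frac{1}{\frac{74702}{747}} = \frac{747}{74702}$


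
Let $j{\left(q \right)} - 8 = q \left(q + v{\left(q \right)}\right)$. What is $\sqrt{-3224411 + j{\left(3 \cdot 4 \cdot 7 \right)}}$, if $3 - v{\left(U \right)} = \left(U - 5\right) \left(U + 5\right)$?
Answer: $i \sqrt{3807699} \approx 1951.3 i$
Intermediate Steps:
$v{\left(U \right)} = 3 - \left(-5 + U\right) \left(5 + U\right)$ ($v{\left(U \right)} = 3 - \left(U - 5\right) \left(U + 5\right) = 3 - \left(-5 + U\right) \left(5 + U\right)$)
$j{\left(q \right)} = 8 + q \left(28 + q - q^{2}\right)$ ($j{\left(q \right)} = 8 + q \left(q - \left(-28 + q^{2}\right)\right) = 8 + q \left(28 + q - q^{2}\right)$)
$\sqrt{-3224411 + j{\left(3 \cdot 4 \cdot 7 \right)}} = \sqrt{-3224411 + \left(8 + \left(3 \cdot 4 \cdot 7\right)^{2} - 3 \cdot 4 \cdot 7 \left(-28 + \left(3 \cdot 4 \cdot 7\right)^{2}\right)\right)} = \sqrt{-3224411 + \left(8 + \left(12 \cdot 7\right)^{2} - 12 \cdot 7 \left(-28 + \left(12 \cdot 7\right)^{2}\right)\right)} = \sqrt{-3224411 + \left(8 + 84^{2} - 84 \left(-28 + 84^{2}\right)\right)} = \sqrt{-3224411 + \left(8 + 7056 - 84 \left(-28 + 7056\right)\right)} = \sqrt{-3224411 + \left(8 + 7056 - 84 \cdot 7028\right)} = \sqrt{-3224411 + \left(8 + 7056 - 590352\right)} = \sqrt{-3224411 - 583288} = \sqrt{-3807699} = i \sqrt{3807699}$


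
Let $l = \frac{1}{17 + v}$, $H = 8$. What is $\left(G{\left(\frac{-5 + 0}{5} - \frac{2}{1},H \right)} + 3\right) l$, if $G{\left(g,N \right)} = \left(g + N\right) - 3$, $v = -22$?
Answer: $-1$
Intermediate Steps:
$G{\left(g,N \right)} = -3 + N + g$ ($G{\left(g,N \right)} = \left(N + g\right) - 3 = -3 + N + g$)
$l = - \frac{1}{5}$ ($l = \frac{1}{17 - 22} = \frac{1}{-5} = - \frac{1}{5} \approx -0.2$)
$\left(G{\left(\frac{-5 + 0}{5} - \frac{2}{1},H \right)} + 3\right) l = \left(\left(-3 + 8 - \left(2 - \frac{-5 + 0}{5}\right)\right) + 3\right) \left(- \frac{1}{5}\right) = \left(\left(-3 + 8 - 3\right) + 3\right) \left(- \frac{1}{5}\right) = \left(2 + 3\right) \left(- \frac{1}{5}\right) = 5 \left(- \frac{1}{5}\right) = -1$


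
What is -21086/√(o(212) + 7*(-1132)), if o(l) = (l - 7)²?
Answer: -21086*√421/3789 ≈ -114.19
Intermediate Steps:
o(l) = (-7 + l)²
-21086/√(o(212) + 7*(-1132)) = -21086/√((-7 + 212)² + 7*(-1132)) = -21086/√(205² - 7924) = -21086/√(42025 - 7924) = -21086*√421/3789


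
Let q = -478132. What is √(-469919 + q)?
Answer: 3*I*√105339 ≈ 973.68*I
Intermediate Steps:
√(-469919 + q) = √(-469919 - 478132) = √(-948051) = 3*I*√105339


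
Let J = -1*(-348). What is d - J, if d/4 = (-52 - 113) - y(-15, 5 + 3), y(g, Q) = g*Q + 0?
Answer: -528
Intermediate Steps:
y(g, Q) = Q*g (y(g, Q) = Q*g + 0 = Q*g)
J = 348
d = -180 (d = 4*((-52 - 113) - (5 + 3)*(-15)) = 4*(-165 - 8*(-15)) = 4*(-165 - 1*(-120)) = 4*(-165 + 120) = 4*(-45) = -180)
d - J = -180 - 1*348 = -180 - 348 = -528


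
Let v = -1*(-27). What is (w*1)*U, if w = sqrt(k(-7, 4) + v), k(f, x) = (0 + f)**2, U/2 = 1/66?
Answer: 2*sqrt(19)/33 ≈ 0.26418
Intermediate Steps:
v = 27
U = 1/33 (U = 2/66 = 2*(1/66) = 1/33 ≈ 0.030303)
k(f, x) = f**2
w = 2*sqrt(19) (w = sqrt((-7)**2 + 27) = sqrt(49 + 27) = sqrt(76) = 2*sqrt(19) ≈ 8.7178)
(w*1)*U = ((2*sqrt(19))*1)*(1/33) = (2*sqrt(19))*(1/33) = 2*sqrt(19)/33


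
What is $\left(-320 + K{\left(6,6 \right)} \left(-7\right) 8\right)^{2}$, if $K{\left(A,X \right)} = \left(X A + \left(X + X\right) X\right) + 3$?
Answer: $42719296$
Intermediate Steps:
$K{\left(A,X \right)} = 3 + 2 X^{2} + A X$ ($K{\left(A,X \right)} = \left(A X + 2 X X\right) + 3 = \left(A X + 2 X^{2}\right) + 3 = \left(2 X^{2} + A X\right) + 3 = 3 + 2 X^{2} + A X$)
$\left(-320 + K{\left(6,6 \right)} \left(-7\right) 8\right)^{2} = \left(-320 + \left(3 + 2 \cdot 6^{2} + 6 \cdot 6\right) \left(-7\right) 8\right)^{2} = \left(-320 + \left(3 + 2 \cdot 36 + 36\right) \left(-7\right) 8\right)^{2} = \left(-320 + \left(3 + 72 + 36\right) \left(-7\right) 8\right)^{2} = \left(-320 + 111 \left(-7\right) 8\right)^{2} = \left(-320 - 6216\right)^{2} = \left(-6536\right)^{2} = 42719296$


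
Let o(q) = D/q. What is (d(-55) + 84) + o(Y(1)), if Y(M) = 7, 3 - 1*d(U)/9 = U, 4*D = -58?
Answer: 8455/14 ≈ 603.93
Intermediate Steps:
D = -29/2 (D = (1/4)*(-58) = -29/2 ≈ -14.500)
d(U) = 27 - 9*U
o(q) = -29/(2*q)
(d(-55) + 84) + o(Y(1)) = ((27 - 9*(-55)) + 84) - 29/2/7 = ((27 + 495) + 84) - 29/2*1/7 = (522 + 84) - 29/14 = 606 - 29/14 = 8455/14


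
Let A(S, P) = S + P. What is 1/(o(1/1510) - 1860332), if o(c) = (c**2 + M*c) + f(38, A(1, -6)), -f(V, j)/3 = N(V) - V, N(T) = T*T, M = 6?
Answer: -2280100/4251360445939 ≈ -5.3632e-7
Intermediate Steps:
N(T) = T**2
A(S, P) = P + S
f(V, j) = -3*V**2 + 3*V (f(V, j) = -3*(V**2 - V) = -3*V**2 + 3*V)
o(c) = -4218 + c**2 + 6*c (o(c) = (c**2 + 6*c) + 3*38*(1 - 1*38) = (c**2 + 6*c) + 3*38*(1 - 38) = (c**2 + 6*c) + 3*38*(-37) = (c**2 + 6*c) - 4218 = -4218 + c**2 + 6*c)
1/(o(1/1510) - 1860332) = 1/((-4218 + (1/1510)**2 + 6/1510) - 1860332) = 1/((-4218 + (1/1510)**2 + 6*(1/1510)) - 1860332) = 1/((-4218 + 1/2280100 + 3/755) - 1860332) = 1/(-9617452739/2280100 - 1860332) = 1/(-4251360445939/2280100) = -2280100/4251360445939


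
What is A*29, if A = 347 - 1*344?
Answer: 87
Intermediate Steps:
A = 3 (A = 347 - 344 = 3)
A*29 = 3*29 = 87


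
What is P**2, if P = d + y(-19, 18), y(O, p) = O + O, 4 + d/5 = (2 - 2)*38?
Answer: 3364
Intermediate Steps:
d = -20 (d = -20 + 5*((2 - 2)*38) = -20 + 5*(0*38) = -20 + 5*0 = -20 + 0 = -20)
y(O, p) = 2*O
P = -58 (P = -20 + 2*(-19) = -20 - 38 = -58)
P**2 = (-58)**2 = 3364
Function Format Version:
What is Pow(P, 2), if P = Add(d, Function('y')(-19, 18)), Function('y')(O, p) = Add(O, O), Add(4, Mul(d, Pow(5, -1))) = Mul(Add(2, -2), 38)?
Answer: 3364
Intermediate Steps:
d = -20 (d = Add(-20, Mul(5, Mul(Add(2, -2), 38))) = Add(-20, Mul(5, Mul(0, 38))) = Add(-20, Mul(5, 0)) = Add(-20, 0) = -20)
Function('y')(O, p) = Mul(2, O)
P = -58 (P = Add(-20, Mul(2, -19)) = Add(-20, -38) = -58)
Pow(P, 2) = Pow(-58, 2) = 3364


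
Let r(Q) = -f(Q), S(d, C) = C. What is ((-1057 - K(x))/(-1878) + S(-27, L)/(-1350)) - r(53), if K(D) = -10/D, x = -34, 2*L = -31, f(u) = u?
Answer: 769688351/14366700 ≈ 53.574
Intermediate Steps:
L = -31/2 (L = (1/2)*(-31) = -31/2 ≈ -15.500)
r(Q) = -Q
((-1057 - K(x))/(-1878) + S(-27, L)/(-1350)) - r(53) = ((-1057 - (-10)/(-34))/(-1878) - 31/2/(-1350)) - (-1)*53 = ((-1057 - (-10)*(-1)/34)*(-1/1878) - 31/2*(-1/1350)) - 1*(-53) = ((-1057 - 1*5/17)*(-1/1878) + 31/2700) + 53 = ((-1057 - 5/17)*(-1/1878) + 31/2700) + 53 = (-17974/17*(-1/1878) + 31/2700) + 53 = (8987/15963 + 31/2700) + 53 = 8253251/14366700 + 53 = 769688351/14366700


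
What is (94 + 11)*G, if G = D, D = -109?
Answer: -11445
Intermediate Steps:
G = -109
(94 + 11)*G = (94 + 11)*(-109) = 105*(-109) = -11445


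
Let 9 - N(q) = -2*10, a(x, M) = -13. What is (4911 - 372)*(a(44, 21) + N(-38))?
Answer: 72624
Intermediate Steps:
N(q) = 29 (N(q) = 9 - (-2)*10 = 9 - 1*(-20) = 9 + 20 = 29)
(4911 - 372)*(a(44, 21) + N(-38)) = (4911 - 372)*(-13 + 29) = 4539*16 = 72624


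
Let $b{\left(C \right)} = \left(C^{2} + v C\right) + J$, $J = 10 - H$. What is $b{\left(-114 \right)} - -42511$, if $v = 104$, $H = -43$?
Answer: $43704$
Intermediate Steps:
$J = 53$ ($J = 10 - -43 = 10 + 43 = 53$)
$b{\left(C \right)} = 53 + C^{2} + 104 C$ ($b{\left(C \right)} = \left(C^{2} + 104 C\right) + 53 = 53 + C^{2} + 104 C$)
$b{\left(-114 \right)} - -42511 = \left(53 + \left(-114\right)^{2} + 104 \left(-114\right)\right) - -42511 = \left(53 + 12996 - 11856\right) + 42511 = 1193 + 42511 = 43704$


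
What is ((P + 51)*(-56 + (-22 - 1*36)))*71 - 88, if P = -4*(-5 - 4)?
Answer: -704266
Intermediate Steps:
P = 36 (P = -4*(-9) = 36)
((P + 51)*(-56 + (-22 - 1*36)))*71 - 88 = ((36 + 51)*(-56 + (-22 - 1*36)))*71 - 88 = (87*(-56 + (-22 - 36)))*71 - 88 = (87*(-56 - 58))*71 - 88 = (87*(-114))*71 - 88 = -9918*71 - 88 = -704178 - 88 = -704266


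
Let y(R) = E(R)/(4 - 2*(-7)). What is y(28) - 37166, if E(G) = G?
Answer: -334480/9 ≈ -37164.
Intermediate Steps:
y(R) = R/18 (y(R) = R/(4 - 2*(-7)) = R/(4 + 14) = R/18)
y(28) - 37166 = (1/18)*28 - 37166 = 14/9 - 37166 = -334480/9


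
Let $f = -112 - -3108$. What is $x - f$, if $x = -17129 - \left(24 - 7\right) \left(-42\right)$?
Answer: $-19411$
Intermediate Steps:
$f = 2996$ ($f = -112 + 3108 = 2996$)
$x = -16415$ ($x = -17129 - 17 \left(-42\right) = -17129 - -714 = -17129 + 714 = -16415$)
$x - f = -16415 - 2996 = -19411$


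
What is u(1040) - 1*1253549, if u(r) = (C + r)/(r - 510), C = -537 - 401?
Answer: -332190434/265 ≈ -1.2535e+6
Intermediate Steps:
C = -938
u(r) = (-938 + r)/(-510 + r) (u(r) = (-938 + r)/(r - 510) = (-938 + r)/(-510 + r))
u(1040) - 1*1253549 = (-938 + 1040)/(-510 + 1040) - 1*1253549 = 102/530 - 1253549 = (1/530)*102 - 1253549 = 51/265 - 1253549 = -332190434/265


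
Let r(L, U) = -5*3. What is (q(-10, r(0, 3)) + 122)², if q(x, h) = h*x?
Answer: 73984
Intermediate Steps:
r(L, U) = -15
(q(-10, r(0, 3)) + 122)² = (-15*(-10) + 122)² = (150 + 122)² = 272² = 73984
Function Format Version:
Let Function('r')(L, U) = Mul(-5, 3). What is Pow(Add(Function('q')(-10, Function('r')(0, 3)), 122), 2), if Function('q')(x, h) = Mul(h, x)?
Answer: 73984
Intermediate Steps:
Function('r')(L, U) = -15
Pow(Add(Function('q')(-10, Function('r')(0, 3)), 122), 2) = Pow(Add(Mul(-15, -10), 122), 2) = Pow(Add(150, 122), 2) = Pow(272, 2) = 73984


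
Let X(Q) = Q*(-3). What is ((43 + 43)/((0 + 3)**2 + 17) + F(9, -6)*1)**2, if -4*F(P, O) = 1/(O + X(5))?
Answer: 13140625/1192464 ≈ 11.020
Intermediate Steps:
X(Q) = -3*Q
F(P, O) = -1/(4*(-15 + O)) (F(P, O) = -1/(4*(O - 3*5)) = -1/(4*(O - 15)) = -1/(4*(-15 + O)))
((43 + 43)/((0 + 3)**2 + 17) + F(9, -6)*1)**2 = ((43 + 43)/((0 + 3)**2 + 17) - 1/(-60 + 4*(-6))*1)**2 = (86/(3**2 + 17) - 1/(-60 - 24)*1)**2 = (86/(9 + 17) - 1/(-84)*1)**2 = (86/26 - 1*(-1/84)*1)**2 = (86*(1/26) + (1/84)*1)**2 = (43/13 + 1/84)**2 = (3625/1092)**2 = 13140625/1192464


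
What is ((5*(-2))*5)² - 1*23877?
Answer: -21377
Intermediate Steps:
((5*(-2))*5)² - 1*23877 = (-10*5)² - 23877 = (-50)² - 23877 = 2500 - 23877 = -21377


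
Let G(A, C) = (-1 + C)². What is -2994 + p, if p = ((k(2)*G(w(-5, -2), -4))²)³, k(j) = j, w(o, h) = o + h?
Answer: 15624997006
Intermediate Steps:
w(o, h) = h + o
p = 15625000000 (p = ((2*(-1 - 4)²)²)³ = ((2*(-5)²)²)³ = ((2*25)²)³ = (50²)³ = 2500³ = 15625000000)
-2994 + p = -2994 + 15625000000 = 15624997006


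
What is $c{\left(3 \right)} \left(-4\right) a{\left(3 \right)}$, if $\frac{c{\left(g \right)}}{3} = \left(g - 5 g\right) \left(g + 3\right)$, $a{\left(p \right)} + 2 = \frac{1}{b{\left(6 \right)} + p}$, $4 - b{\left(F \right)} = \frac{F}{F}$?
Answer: $-1584$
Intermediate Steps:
$b{\left(F \right)} = 3$ ($b{\left(F \right)} = 4 - \frac{F}{F} = 4 - 1 = 3$)
$a{\left(p \right)} = -2 + \frac{1}{3 + p}$
$c{\left(g \right)} = - 12 g \left(3 + g\right)$ ($c{\left(g \right)} = 3 \left(g - 5 g\right) \left(g + 3\right) = 3 - 4 g \left(3 + g\right) = 3 \left(- 4 g \left(3 + g\right)\right) = - 12 g \left(3 + g\right)$)
$c{\left(3 \right)} \left(-4\right) a{\left(3 \right)} = \left(-12\right) 3 \left(3 + 3\right) \left(-4\right) \frac{-5 - 6}{3 + 3} = \left(-12\right) 3 \cdot 6 \left(-4\right) \frac{-5 - 6}{6} = \left(-216\right) \left(-4\right) \frac{1}{6} \left(-11\right) = 864 \left(- \frac{11}{6}\right) = -1584$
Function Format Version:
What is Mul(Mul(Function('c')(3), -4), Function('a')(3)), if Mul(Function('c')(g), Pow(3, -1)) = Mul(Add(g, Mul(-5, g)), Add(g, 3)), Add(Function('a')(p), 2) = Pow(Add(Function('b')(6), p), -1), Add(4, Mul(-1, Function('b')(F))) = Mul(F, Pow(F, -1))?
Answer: -1584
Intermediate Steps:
Function('b')(F) = 3 (Function('b')(F) = Add(4, Mul(-1, Mul(F, Pow(F, -1)))) = Add(4, Mul(-1, 1)) = Add(4, -1) = 3)
Function('a')(p) = Add(-2, Pow(Add(3, p), -1))
Function('c')(g) = Mul(-12, g, Add(3, g)) (Function('c')(g) = Mul(3, Mul(Add(g, Mul(-5, g)), Add(g, 3))) = Mul(3, Mul(Mul(-4, g), Add(3, g))) = Mul(3, Mul(-4, g, Add(3, g))) = Mul(-12, g, Add(3, g)))
Mul(Mul(Function('c')(3), -4), Function('a')(3)) = Mul(Mul(Mul(-12, 3, Add(3, 3)), -4), Mul(Pow(Add(3, 3), -1), Add(-5, Mul(-2, 3)))) = Mul(Mul(Mul(-12, 3, 6), -4), Mul(Pow(6, -1), Add(-5, -6))) = Mul(Mul(-216, -4), Mul(Rational(1, 6), -11)) = Mul(864, Rational(-11, 6)) = -1584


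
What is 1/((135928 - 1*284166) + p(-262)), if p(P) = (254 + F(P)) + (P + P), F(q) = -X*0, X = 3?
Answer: -1/148508 ≈ -6.7336e-6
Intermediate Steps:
F(q) = 0 (F(q) = -1*3*0 = -3*0 = 0)
p(P) = 254 + 2*P (p(P) = (254 + 0) + (P + P) = 254 + 2*P)
1/((135928 - 1*284166) + p(-262)) = 1/((135928 - 1*284166) + (254 + 2*(-262))) = 1/((135928 - 284166) + (254 - 524)) = 1/(-148238 - 270) = 1/(-148508) = -1/148508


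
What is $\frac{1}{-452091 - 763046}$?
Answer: $- \frac{1}{1215137} \approx -8.2295 \cdot 10^{-7}$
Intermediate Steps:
$\frac{1}{-452091 - 763046} = \frac{1}{-1215137} = - \frac{1}{1215137}$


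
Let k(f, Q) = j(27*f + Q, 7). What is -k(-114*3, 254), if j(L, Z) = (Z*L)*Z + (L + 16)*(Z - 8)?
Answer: 431056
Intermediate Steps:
j(L, Z) = L*Z² + (-8 + Z)*(16 + L) (j(L, Z) = (L*Z)*Z + (16 + L)*(-8 + Z) = L*Z² + (-8 + Z)*(16 + L))
k(f, Q) = -16 + 48*Q + 1296*f (k(f, Q) = -128 - 8*(27*f + Q) + 16*7 + (27*f + Q)*7 + (27*f + Q)*7² = -128 - 8*(Q + 27*f) + 112 + (Q + 27*f)*7 + (Q + 27*f)*49 = -128 + (-216*f - 8*Q) + 112 + (7*Q + 189*f) + (49*Q + 1323*f) = -16 + 48*Q + 1296*f)
-k(-114*3, 254) = -(-16 + 48*254 + 1296*(-114*3)) = -(-16 + 12192 + 1296*(-342)) = -(-16 + 12192 - 443232) = -1*(-431056) = 431056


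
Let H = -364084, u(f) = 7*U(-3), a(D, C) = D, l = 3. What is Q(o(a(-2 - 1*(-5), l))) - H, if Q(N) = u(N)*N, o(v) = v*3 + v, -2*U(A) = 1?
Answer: 364042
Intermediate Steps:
U(A) = -½ (U(A) = -½*1 = -½)
o(v) = 4*v (o(v) = 3*v + v = 4*v)
u(f) = -7/2 (u(f) = 7*(-½) = -7/2)
Q(N) = -7*N/2
Q(o(a(-2 - 1*(-5), l))) - H = -14*(-2 - 1*(-5)) - 1*(-364084) = -14*(-2 + 5) + 364084 = -14*3 + 364084 = -7/2*12 + 364084 = -42 + 364084 = 364042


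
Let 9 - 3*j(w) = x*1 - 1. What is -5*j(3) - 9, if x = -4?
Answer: -97/3 ≈ -32.333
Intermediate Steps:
j(w) = 14/3 (j(w) = 3 - (-4*1 - 1)/3 = 3 - (-4 - 1)/3 = 3 - 1/3*(-5) = 3 + 5/3 = 14/3)
-5*j(3) - 9 = -5*14/3 - 9 = -70/3 - 9 = -97/3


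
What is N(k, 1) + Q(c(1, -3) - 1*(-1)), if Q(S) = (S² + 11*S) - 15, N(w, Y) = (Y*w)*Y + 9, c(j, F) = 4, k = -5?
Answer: 69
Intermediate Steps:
N(w, Y) = 9 + w*Y² (N(w, Y) = w*Y² + 9 = 9 + w*Y²)
Q(S) = -15 + S² + 11*S
N(k, 1) + Q(c(1, -3) - 1*(-1)) = (9 - 5*1²) + (-15 + (4 - 1*(-1))² + 11*(4 - 1*(-1))) = (9 - 5*1) + (-15 + (4 + 1)² + 11*(4 + 1)) = (9 - 5) + (-15 + 5² + 11*5) = 4 + (-15 + 25 + 55) = 4 + 65 = 69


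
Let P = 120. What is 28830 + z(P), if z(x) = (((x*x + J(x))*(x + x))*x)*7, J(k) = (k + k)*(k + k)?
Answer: 14515228830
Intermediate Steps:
J(k) = 4*k**2 (J(k) = (2*k)*(2*k) = 4*k**2)
z(x) = 70*x**4 (z(x) = (((x*x + 4*x**2)*(x + x))*x)*7 = (((x**2 + 4*x**2)*(2*x))*x)*7 = (((5*x**2)*(2*x))*x)*7 = ((10*x**3)*x)*7 = (10*x**4)*7 = 70*x**4)
28830 + z(P) = 28830 + 70*120**4 = 28830 + 70*207360000 = 28830 + 14515200000 = 14515228830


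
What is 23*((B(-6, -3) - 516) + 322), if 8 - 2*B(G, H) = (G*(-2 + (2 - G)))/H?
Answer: -4508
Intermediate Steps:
B(G, H) = 4 + G²/(2*H) (B(G, H) = 4 - G*(-2 + (2 - G))/(2*H) = 4 - G*(-G)/(2*H) = 4 - (-G²)/(2*H) = 4 - (-1)*G²/(2*H) = 4 + G²/(2*H))
23*((B(-6, -3) - 516) + 322) = 23*(((4 + (½)*(-6)²/(-3)) - 516) + 322) = 23*(((4 + (½)*36*(-⅓)) - 516) + 322) = 23*(((4 - 6) - 516) + 322) = 23*((-2 - 516) + 322) = 23*(-518 + 322) = 23*(-196) = -4508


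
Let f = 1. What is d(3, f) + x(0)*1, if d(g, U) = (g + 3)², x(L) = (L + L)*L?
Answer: 36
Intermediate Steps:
x(L) = 2*L² (x(L) = (2*L)*L = 2*L²)
d(g, U) = (3 + g)²
d(3, f) + x(0)*1 = (3 + 3)² + (2*0²)*1 = 6² + (2*0)*1 = 36 + 0*1 = 36 + 0 = 36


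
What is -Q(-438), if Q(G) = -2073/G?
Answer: -691/146 ≈ -4.7329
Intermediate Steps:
-Q(-438) = -(-2073)/(-438) = -(-2073)*(-1)/438 = -1*691/146 = -691/146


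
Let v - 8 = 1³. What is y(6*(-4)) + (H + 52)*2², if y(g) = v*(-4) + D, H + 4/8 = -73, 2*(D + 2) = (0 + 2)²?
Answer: -122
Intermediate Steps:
D = 0 (D = -2 + (0 + 2)²/2 = -2 + (½)*2² = -2 + (½)*4 = -2 + 2 = 0)
H = -147/2 (H = -½ - 73 = -147/2 ≈ -73.500)
v = 9 (v = 8 + 1³ = 8 + 1 = 9)
y(g) = -36 (y(g) = 9*(-4) + 0 = -36 + 0 = -36)
y(6*(-4)) + (H + 52)*2² = -36 + (-147/2 + 52)*2² = -36 - 43/2*4 = -36 - 86 = -122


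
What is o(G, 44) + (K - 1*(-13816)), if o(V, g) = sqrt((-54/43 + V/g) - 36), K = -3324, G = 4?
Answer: 10492 + I*sqrt(8314867)/473 ≈ 10492.0 + 6.0963*I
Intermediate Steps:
o(V, g) = sqrt(-1602/43 + V/g) (o(V, g) = sqrt((-54*1/43 + V/g) - 36) = sqrt((-54/43 + V/g) - 36) = sqrt(-1602/43 + V/g))
o(G, 44) + (K - 1*(-13816)) = sqrt(-68886 + 1849*4/44)/43 + (-3324 - 1*(-13816)) = sqrt(-68886 + 1849*4*(1/44))/43 + (-3324 + 13816) = sqrt(-68886 + 1849/11)/43 + 10492 = sqrt(-755897/11)/43 + 10492 = (I*sqrt(8314867)/11)/43 + 10492 = I*sqrt(8314867)/473 + 10492 = 10492 + I*sqrt(8314867)/473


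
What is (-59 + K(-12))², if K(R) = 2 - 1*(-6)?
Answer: 2601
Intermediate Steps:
K(R) = 8 (K(R) = 2 + 6 = 8)
(-59 + K(-12))² = (-59 + 8)² = (-51)² = 2601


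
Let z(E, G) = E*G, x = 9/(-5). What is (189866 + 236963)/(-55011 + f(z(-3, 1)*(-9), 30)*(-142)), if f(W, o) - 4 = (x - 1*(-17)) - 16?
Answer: -2134145/277327 ≈ -7.6954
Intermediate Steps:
x = -9/5 (x = 9*(-⅕) = -9/5 ≈ -1.8000)
f(W, o) = 16/5 (f(W, o) = 4 + ((-9/5 - 1*(-17)) - 16) = 4 + ((-9/5 + 17) - 16) = 4 + (76/5 - 16) = 4 - ⅘ = 16/5)
(189866 + 236963)/(-55011 + f(z(-3, 1)*(-9), 30)*(-142)) = (189866 + 236963)/(-55011 + (16/5)*(-142)) = 426829/(-55011 - 2272/5) = 426829/(-277327/5) = 426829*(-5/277327) = -2134145/277327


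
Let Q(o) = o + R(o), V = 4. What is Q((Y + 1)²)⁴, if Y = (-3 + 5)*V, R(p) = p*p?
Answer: 1946235926074896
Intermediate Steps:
R(p) = p²
Y = 8 (Y = (-3 + 5)*4 = 2*4 = 8)
Q(o) = o + o²
Q((Y + 1)²)⁴ = ((8 + 1)²*(1 + (8 + 1)²))⁴ = (9²*(1 + 9²))⁴ = (81*(1 + 81))⁴ = (81*82)⁴ = 6642⁴ = 1946235926074896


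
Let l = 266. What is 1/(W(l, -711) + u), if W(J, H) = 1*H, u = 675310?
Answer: 1/674599 ≈ 1.4824e-6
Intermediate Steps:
W(J, H) = H
1/(W(l, -711) + u) = 1/(-711 + 675310) = 1/674599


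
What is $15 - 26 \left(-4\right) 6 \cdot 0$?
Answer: $15$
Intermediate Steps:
$15 - 26 \left(-4\right) 6 \cdot 0 = 15 - 26 \left(\left(-24\right) 0\right) = 15 - 0 = 15 + 0 = 15$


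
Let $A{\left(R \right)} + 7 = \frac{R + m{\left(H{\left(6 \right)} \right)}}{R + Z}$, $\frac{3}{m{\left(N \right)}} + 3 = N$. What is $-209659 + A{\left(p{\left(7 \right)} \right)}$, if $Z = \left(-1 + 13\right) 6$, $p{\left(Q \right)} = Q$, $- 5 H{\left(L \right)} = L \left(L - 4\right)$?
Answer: $- \frac{149072468}{711} \approx -2.0967 \cdot 10^{5}$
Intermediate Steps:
$H{\left(L \right)} = - \frac{L \left(-4 + L\right)}{5}$ ($H{\left(L \right)} = - \frac{L \left(L - 4\right)}{5} = - \frac{L \left(-4 + L\right)}{5}$)
$Z = 72$ ($Z = 12 \cdot 6 = 72$)
$m{\left(N \right)} = \frac{3}{-3 + N}$
$A{\left(R \right)} = -7 + \frac{- \frac{5}{9} + R}{72 + R}$ ($A{\left(R \right)} = -7 + \frac{R + \frac{3}{-3 + \frac{1}{5} \cdot 6 \left(4 - 6\right)}}{R + 72} = -7 + \frac{R + \frac{3}{-3 + \frac{1}{5} \cdot 6 \left(4 - 6\right)}}{72 + R} = -7 + \frac{R + \frac{3}{-3 + \frac{1}{5} \cdot 6 \left(-2\right)}}{72 + R} = -7 + \frac{R + \frac{3}{-3 - \frac{12}{5}}}{72 + R} = -7 + \frac{R + \frac{3}{- \frac{27}{5}}}{72 + R} = -7 + \frac{R + 3 \left(- \frac{5}{27}\right)}{72 + R} = -7 + \frac{R - \frac{5}{9}}{72 + R} = -7 + \frac{- \frac{5}{9} + R}{72 + R}$)
$-209659 + A{\left(p{\left(7 \right)} \right)} = -209659 + \frac{-4541 - 378}{9 \left(72 + 7\right)} = -209659 + \frac{-4541 - 378}{9 \cdot 79} = -209659 + \frac{1}{9} \cdot \frac{1}{79} \left(-4919\right) = -209659 - \frac{4919}{711} = - \frac{149072468}{711}$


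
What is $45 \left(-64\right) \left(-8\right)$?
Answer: $23040$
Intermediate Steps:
$45 \left(-64\right) \left(-8\right) = \left(-2880\right) \left(-8\right) = 23040$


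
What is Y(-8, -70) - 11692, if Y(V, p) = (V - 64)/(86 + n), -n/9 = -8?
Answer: -923704/79 ≈ -11692.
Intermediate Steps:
n = 72 (n = -9*(-8) = 72)
Y(V, p) = -32/79 + V/158 (Y(V, p) = (V - 64)/(86 + 72) = (-64 + V)/158 = (-64 + V)*(1/158) = -32/79 + V/158)
Y(-8, -70) - 11692 = (-32/79 + (1/158)*(-8)) - 11692 = (-32/79 - 4/79) - 11692 = -36/79 - 11692 = -923704/79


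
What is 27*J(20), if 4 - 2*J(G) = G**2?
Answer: -5346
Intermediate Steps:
J(G) = 2 - G**2/2
27*J(20) = 27*(2 - 1/2*20**2) = 27*(2 - 1/2*400) = 27*(2 - 200) = 27*(-198) = -5346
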